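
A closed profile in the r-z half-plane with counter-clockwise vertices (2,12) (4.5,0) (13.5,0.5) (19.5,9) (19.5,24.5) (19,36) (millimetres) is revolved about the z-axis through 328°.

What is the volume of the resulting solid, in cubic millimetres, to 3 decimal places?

Profile (r,z), 6 vertices: (2,12) (4.5,0) (13.5,0.5) (19.5,9) (19.5,24.5) (19,36)
edge 0: (2,12)→(4.5,0)  cross = 2·0 − 4.5·12 = -54.0000; (r_i+r_j)·cross = 6.5·-54.0000 = -351.0000
edge 1: (4.5,0)→(13.5,0.5)  cross = 4.5·0.5 − 13.5·0 = 2.2500; (r_i+r_j)·cross = 18·2.2500 = 40.5000
edge 2: (13.5,0.5)→(19.5,9)  cross = 13.5·9 − 19.5·0.5 = 111.7500; (r_i+r_j)·cross = 33·111.7500 = 3687.7500
edge 3: (19.5,9)→(19.5,24.5)  cross = 19.5·24.5 − 19.5·9 = 302.2500; (r_i+r_j)·cross = 39·302.2500 = 11787.7500
edge 4: (19.5,24.5)→(19,36)  cross = 19.5·36 − 19·24.5 = 236.5000; (r_i+r_j)·cross = 38.5·236.5000 = 9105.2500
edge 5: (19,36)→(2,12)  cross = 19·12 − 2·36 = 156.0000; (r_i+r_j)·cross = 21·156.0000 = 3276.0000
Σcross = 754.7500 → A = |Σcross|/2 = 377.3750 mm²
Σ(r_i+r_j)·cross = 27546.2500 → first moment M = |Σ|/6 = 4591.0417
R_c = M/A = 4591.0417/377.3750 = 12.1657 mm
θ = 328° = 5.724680 rad
V = θ·R_c·A = 5.724680·12.1657·377.3750 = 26282.244 mm³

Volume = 26282.244 mm³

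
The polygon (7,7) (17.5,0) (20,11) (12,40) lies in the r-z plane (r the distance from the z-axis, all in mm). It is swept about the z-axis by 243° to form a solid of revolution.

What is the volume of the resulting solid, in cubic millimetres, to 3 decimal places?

Volume = 15458.639 mm³

Profile (r,z), 4 vertices: (7,7) (17.5,0) (20,11) (12,40)
edge 0: (7,7)→(17.5,0)  cross = 7·0 − 17.5·7 = -122.5000; (r_i+r_j)·cross = 24.5·-122.5000 = -3001.2500
edge 1: (17.5,0)→(20,11)  cross = 17.5·11 − 20·0 = 192.5000; (r_i+r_j)·cross = 37.5·192.5000 = 7218.7500
edge 2: (20,11)→(12,40)  cross = 20·40 − 12·11 = 668.0000; (r_i+r_j)·cross = 32·668.0000 = 21376.0000
edge 3: (12,40)→(7,7)  cross = 12·7 − 7·40 = -196.0000; (r_i+r_j)·cross = 19·-196.0000 = -3724.0000
Σcross = 542.0000 → A = |Σcross|/2 = 271.0000 mm²
Σ(r_i+r_j)·cross = 21869.5000 → first moment M = |Σ|/6 = 3644.9167
R_c = M/A = 3644.9167/271.0000 = 13.4499 mm
θ = 243° = 4.241150 rad
V = θ·R_c·A = 4.241150·13.4499·271.0000 = 15458.639 mm³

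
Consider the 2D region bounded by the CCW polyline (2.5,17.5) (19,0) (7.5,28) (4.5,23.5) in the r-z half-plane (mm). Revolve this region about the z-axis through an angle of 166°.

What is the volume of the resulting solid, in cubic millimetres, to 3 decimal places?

Volume = 3714.391 mm³

Profile (r,z), 4 vertices: (2.5,17.5) (19,0) (7.5,28) (4.5,23.5)
edge 0: (2.5,17.5)→(19,0)  cross = 2.5·0 − 19·17.5 = -332.5000; (r_i+r_j)·cross = 21.5·-332.5000 = -7148.7500
edge 1: (19,0)→(7.5,28)  cross = 19·28 − 7.5·0 = 532.0000; (r_i+r_j)·cross = 26.5·532.0000 = 14098.0000
edge 2: (7.5,28)→(4.5,23.5)  cross = 7.5·23.5 − 4.5·28 = 50.2500; (r_i+r_j)·cross = 12·50.2500 = 603.0000
edge 3: (4.5,23.5)→(2.5,17.5)  cross = 4.5·17.5 − 2.5·23.5 = 20.0000; (r_i+r_j)·cross = 7·20.0000 = 140.0000
Σcross = 269.7500 → A = |Σcross|/2 = 134.8750 mm²
Σ(r_i+r_j)·cross = 7692.2500 → first moment M = |Σ|/6 = 1282.0417
R_c = M/A = 1282.0417/134.8750 = 9.5054 mm
θ = 166° = 2.897247 rad
V = θ·R_c·A = 2.897247·9.5054·134.8750 = 3714.391 mm³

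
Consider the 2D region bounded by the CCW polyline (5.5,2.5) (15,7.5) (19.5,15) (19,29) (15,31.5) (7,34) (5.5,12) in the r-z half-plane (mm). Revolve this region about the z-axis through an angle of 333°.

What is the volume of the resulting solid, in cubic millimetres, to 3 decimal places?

Profile (r,z), 7 vertices: (5.5,2.5) (15,7.5) (19.5,15) (19,29) (15,31.5) (7,34) (5.5,12)
edge 0: (5.5,2.5)→(15,7.5)  cross = 5.5·7.5 − 15·2.5 = 3.7500; (r_i+r_j)·cross = 20.5·3.7500 = 76.8750
edge 1: (15,7.5)→(19.5,15)  cross = 15·15 − 19.5·7.5 = 78.7500; (r_i+r_j)·cross = 34.5·78.7500 = 2716.8750
edge 2: (19.5,15)→(19,29)  cross = 19.5·29 − 19·15 = 280.5000; (r_i+r_j)·cross = 38.5·280.5000 = 10799.2500
edge 3: (19,29)→(15,31.5)  cross = 19·31.5 − 15·29 = 163.5000; (r_i+r_j)·cross = 34·163.5000 = 5559.0000
edge 4: (15,31.5)→(7,34)  cross = 15·34 − 7·31.5 = 289.5000; (r_i+r_j)·cross = 22·289.5000 = 6369.0000
edge 5: (7,34)→(5.5,12)  cross = 7·12 − 5.5·34 = -103.0000; (r_i+r_j)·cross = 12.5·-103.0000 = -1287.5000
edge 6: (5.5,12)→(5.5,2.5)  cross = 5.5·2.5 − 5.5·12 = -52.2500; (r_i+r_j)·cross = 11·-52.2500 = -574.7500
Σcross = 660.7500 → A = |Σcross|/2 = 330.3750 mm²
Σ(r_i+r_j)·cross = 23658.7500 → first moment M = |Σ|/6 = 3943.1250
R_c = M/A = 3943.1250/330.3750 = 11.9353 mm
θ = 333° = 5.811946 rad
V = θ·R_c·A = 5.811946·11.9353·330.3750 = 22917.231 mm³

Volume = 22917.231 mm³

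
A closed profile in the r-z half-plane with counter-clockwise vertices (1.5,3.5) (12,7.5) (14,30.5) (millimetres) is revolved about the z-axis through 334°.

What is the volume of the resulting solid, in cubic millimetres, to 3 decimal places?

Volume = 6238.672 mm³

Profile (r,z), 3 vertices: (1.5,3.5) (12,7.5) (14,30.5)
edge 0: (1.5,3.5)→(12,7.5)  cross = 1.5·7.5 − 12·3.5 = -30.7500; (r_i+r_j)·cross = 13.5·-30.7500 = -415.1250
edge 1: (12,7.5)→(14,30.5)  cross = 12·30.5 − 14·7.5 = 261.0000; (r_i+r_j)·cross = 26·261.0000 = 6786.0000
edge 2: (14,30.5)→(1.5,3.5)  cross = 14·3.5 − 1.5·30.5 = 3.2500; (r_i+r_j)·cross = 15.5·3.2500 = 50.3750
Σcross = 233.5000 → A = |Σcross|/2 = 116.7500 mm²
Σ(r_i+r_j)·cross = 6421.2500 → first moment M = |Σ|/6 = 1070.2083
R_c = M/A = 1070.2083/116.7500 = 9.1667 mm
θ = 334° = 5.829400 rad
V = θ·R_c·A = 5.829400·9.1667·116.7500 = 6238.672 mm³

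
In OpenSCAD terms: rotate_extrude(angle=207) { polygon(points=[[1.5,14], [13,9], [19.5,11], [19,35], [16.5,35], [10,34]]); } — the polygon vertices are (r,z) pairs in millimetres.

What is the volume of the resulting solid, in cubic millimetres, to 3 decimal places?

Profile (r,z), 6 vertices: (1.5,14) (13,9) (19.5,11) (19,35) (16.5,35) (10,34)
edge 0: (1.5,14)→(13,9)  cross = 1.5·9 − 13·14 = -168.5000; (r_i+r_j)·cross = 14.5·-168.5000 = -2443.2500
edge 1: (13,9)→(19.5,11)  cross = 13·11 − 19.5·9 = -32.5000; (r_i+r_j)·cross = 32.5·-32.5000 = -1056.2500
edge 2: (19.5,11)→(19,35)  cross = 19.5·35 − 19·11 = 473.5000; (r_i+r_j)·cross = 38.5·473.5000 = 18229.7500
edge 3: (19,35)→(16.5,35)  cross = 19·35 − 16.5·35 = 87.5000; (r_i+r_j)·cross = 35.5·87.5000 = 3106.2500
edge 4: (16.5,35)→(10,34)  cross = 16.5·34 − 10·35 = 211.0000; (r_i+r_j)·cross = 26.5·211.0000 = 5591.5000
edge 5: (10,34)→(1.5,14)  cross = 10·14 − 1.5·34 = 89.0000; (r_i+r_j)·cross = 11.5·89.0000 = 1023.5000
Σcross = 660.0000 → A = |Σcross|/2 = 330.0000 mm²
Σ(r_i+r_j)·cross = 24451.5000 → first moment M = |Σ|/6 = 4075.2500
R_c = M/A = 4075.2500/330.0000 = 12.3492 mm
θ = 207° = 3.612832 rad
V = θ·R_c·A = 3.612832·12.3492·330.0000 = 14723.192 mm³

Volume = 14723.192 mm³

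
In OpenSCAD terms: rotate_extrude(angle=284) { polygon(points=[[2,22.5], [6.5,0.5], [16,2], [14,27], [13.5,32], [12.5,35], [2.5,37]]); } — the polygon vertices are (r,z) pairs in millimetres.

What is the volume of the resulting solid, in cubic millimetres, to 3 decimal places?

Profile (r,z), 7 vertices: (2,22.5) (6.5,0.5) (16,2) (14,27) (13.5,32) (12.5,35) (2.5,37)
edge 0: (2,22.5)→(6.5,0.5)  cross = 2·0.5 − 6.5·22.5 = -145.2500; (r_i+r_j)·cross = 8.5·-145.2500 = -1234.6250
edge 1: (6.5,0.5)→(16,2)  cross = 6.5·2 − 16·0.5 = 5.0000; (r_i+r_j)·cross = 22.5·5.0000 = 112.5000
edge 2: (16,2)→(14,27)  cross = 16·27 − 14·2 = 404.0000; (r_i+r_j)·cross = 30·404.0000 = 12120.0000
edge 3: (14,27)→(13.5,32)  cross = 14·32 − 13.5·27 = 83.5000; (r_i+r_j)·cross = 27.5·83.5000 = 2296.2500
edge 4: (13.5,32)→(12.5,35)  cross = 13.5·35 − 12.5·32 = 72.5000; (r_i+r_j)·cross = 26·72.5000 = 1885.0000
edge 5: (12.5,35)→(2.5,37)  cross = 12.5·37 − 2.5·35 = 375.0000; (r_i+r_j)·cross = 15·375.0000 = 5625.0000
edge 6: (2.5,37)→(2,22.5)  cross = 2.5·22.5 − 2·37 = -17.7500; (r_i+r_j)·cross = 4.5·-17.7500 = -79.8750
Σcross = 777.0000 → A = |Σcross|/2 = 388.5000 mm²
Σ(r_i+r_j)·cross = 20724.2500 → first moment M = |Σ|/6 = 3454.0417
R_c = M/A = 3454.0417/388.5000 = 8.8907 mm
θ = 284° = 4.956735 rad
V = θ·R_c·A = 4.956735·8.8907·388.5000 = 17120.769 mm³

Volume = 17120.769 mm³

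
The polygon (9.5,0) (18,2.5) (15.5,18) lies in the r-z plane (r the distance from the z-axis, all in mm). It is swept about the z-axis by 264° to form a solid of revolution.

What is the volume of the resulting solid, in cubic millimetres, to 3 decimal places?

Profile (r,z), 3 vertices: (9.5,0) (18,2.5) (15.5,18)
edge 0: (9.5,0)→(18,2.5)  cross = 9.5·2.5 − 18·0 = 23.7500; (r_i+r_j)·cross = 27.5·23.7500 = 653.1250
edge 1: (18,2.5)→(15.5,18)  cross = 18·18 − 15.5·2.5 = 285.2500; (r_i+r_j)·cross = 33.5·285.2500 = 9555.8750
edge 2: (15.5,18)→(9.5,0)  cross = 15.5·0 − 9.5·18 = -171.0000; (r_i+r_j)·cross = 25·-171.0000 = -4275.0000
Σcross = 138.0000 → A = |Σcross|/2 = 69.0000 mm²
Σ(r_i+r_j)·cross = 5934.0000 → first moment M = |Σ|/6 = 989.0000
R_c = M/A = 989.0000/69.0000 = 14.3333 mm
θ = 264° = 4.607669 rad
V = θ·R_c·A = 4.607669·14.3333·69.0000 = 4556.985 mm³

Volume = 4556.985 mm³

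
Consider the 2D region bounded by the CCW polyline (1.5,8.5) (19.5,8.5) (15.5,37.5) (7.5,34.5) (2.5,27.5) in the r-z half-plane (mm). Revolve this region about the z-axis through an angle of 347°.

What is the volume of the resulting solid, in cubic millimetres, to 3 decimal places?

Volume = 24951.925 mm³

Profile (r,z), 5 vertices: (1.5,8.5) (19.5,8.5) (15.5,37.5) (7.5,34.5) (2.5,27.5)
edge 0: (1.5,8.5)→(19.5,8.5)  cross = 1.5·8.5 − 19.5·8.5 = -153.0000; (r_i+r_j)·cross = 21·-153.0000 = -3213.0000
edge 1: (19.5,8.5)→(15.5,37.5)  cross = 19.5·37.5 − 15.5·8.5 = 599.5000; (r_i+r_j)·cross = 35·599.5000 = 20982.5000
edge 2: (15.5,37.5)→(7.5,34.5)  cross = 15.5·34.5 − 7.5·37.5 = 253.5000; (r_i+r_j)·cross = 23·253.5000 = 5830.5000
edge 3: (7.5,34.5)→(2.5,27.5)  cross = 7.5·27.5 − 2.5·34.5 = 120.0000; (r_i+r_j)·cross = 10·120.0000 = 1200.0000
edge 4: (2.5,27.5)→(1.5,8.5)  cross = 2.5·8.5 − 1.5·27.5 = -20.0000; (r_i+r_j)·cross = 4·-20.0000 = -80.0000
Σcross = 800.0000 → A = |Σcross|/2 = 400.0000 mm²
Σ(r_i+r_j)·cross = 24720.0000 → first moment M = |Σ|/6 = 4120.0000
R_c = M/A = 4120.0000/400.0000 = 10.3000 mm
θ = 347° = 6.056293 rad
V = θ·R_c·A = 6.056293·10.3000·400.0000 = 24951.925 mm³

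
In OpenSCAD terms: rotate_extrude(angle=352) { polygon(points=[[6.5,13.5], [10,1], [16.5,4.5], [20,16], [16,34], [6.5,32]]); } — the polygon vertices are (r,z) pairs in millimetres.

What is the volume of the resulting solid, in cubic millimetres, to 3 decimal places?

Profile (r,z), 6 vertices: (6.5,13.5) (10,1) (16.5,4.5) (20,16) (16,34) (6.5,32)
edge 0: (6.5,13.5)→(10,1)  cross = 6.5·1 − 10·13.5 = -128.5000; (r_i+r_j)·cross = 16.5·-128.5000 = -2120.2500
edge 1: (10,1)→(16.5,4.5)  cross = 10·4.5 − 16.5·1 = 28.5000; (r_i+r_j)·cross = 26.5·28.5000 = 755.2500
edge 2: (16.5,4.5)→(20,16)  cross = 16.5·16 − 20·4.5 = 174.0000; (r_i+r_j)·cross = 36.5·174.0000 = 6351.0000
edge 3: (20,16)→(16,34)  cross = 20·34 − 16·16 = 424.0000; (r_i+r_j)·cross = 36·424.0000 = 15264.0000
edge 4: (16,34)→(6.5,32)  cross = 16·32 − 6.5·34 = 291.0000; (r_i+r_j)·cross = 22.5·291.0000 = 6547.5000
edge 5: (6.5,32)→(6.5,13.5)  cross = 6.5·13.5 − 6.5·32 = -120.2500; (r_i+r_j)·cross = 13·-120.2500 = -1563.2500
Σcross = 668.7500 → A = |Σcross|/2 = 334.3750 mm²
Σ(r_i+r_j)·cross = 25234.2500 → first moment M = |Σ|/6 = 4205.7083
R_c = M/A = 4205.7083/334.3750 = 12.5778 mm
θ = 352° = 6.143559 rad
V = θ·R_c·A = 6.143559·12.5778·334.3750 = 25838.017 mm³

Volume = 25838.017 mm³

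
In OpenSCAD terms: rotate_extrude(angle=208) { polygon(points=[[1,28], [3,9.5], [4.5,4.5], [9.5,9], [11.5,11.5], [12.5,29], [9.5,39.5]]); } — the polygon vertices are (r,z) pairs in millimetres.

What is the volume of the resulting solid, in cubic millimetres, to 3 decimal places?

Profile (r,z), 7 vertices: (1,28) (3,9.5) (4.5,4.5) (9.5,9) (11.5,11.5) (12.5,29) (9.5,39.5)
edge 0: (1,28)→(3,9.5)  cross = 1·9.5 − 3·28 = -74.5000; (r_i+r_j)·cross = 4·-74.5000 = -298.0000
edge 1: (3,9.5)→(4.5,4.5)  cross = 3·4.5 − 4.5·9.5 = -29.2500; (r_i+r_j)·cross = 7.5·-29.2500 = -219.3750
edge 2: (4.5,4.5)→(9.5,9)  cross = 4.5·9 − 9.5·4.5 = -2.2500; (r_i+r_j)·cross = 14·-2.2500 = -31.5000
edge 3: (9.5,9)→(11.5,11.5)  cross = 9.5·11.5 − 11.5·9 = 5.7500; (r_i+r_j)·cross = 21·5.7500 = 120.7500
edge 4: (11.5,11.5)→(12.5,29)  cross = 11.5·29 − 12.5·11.5 = 189.7500; (r_i+r_j)·cross = 24·189.7500 = 4554.0000
edge 5: (12.5,29)→(9.5,39.5)  cross = 12.5·39.5 − 9.5·29 = 218.2500; (r_i+r_j)·cross = 22·218.2500 = 4801.5000
edge 6: (9.5,39.5)→(1,28)  cross = 9.5·28 − 1·39.5 = 226.5000; (r_i+r_j)·cross = 10.5·226.5000 = 2378.2500
Σcross = 534.2500 → A = |Σcross|/2 = 267.1250 mm²
Σ(r_i+r_j)·cross = 11305.6250 → first moment M = |Σ|/6 = 1884.2708
R_c = M/A = 1884.2708/267.1250 = 7.0539 mm
θ = 208° = 3.630285 rad
V = θ·R_c·A = 3.630285·7.0539·267.1250 = 6840.440 mm³

Volume = 6840.440 mm³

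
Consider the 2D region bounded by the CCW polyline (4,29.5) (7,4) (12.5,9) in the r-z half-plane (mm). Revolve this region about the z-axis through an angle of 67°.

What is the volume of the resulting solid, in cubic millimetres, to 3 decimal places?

Volume = 711.050 mm³

Profile (r,z), 3 vertices: (4,29.5) (7,4) (12.5,9)
edge 0: (4,29.5)→(7,4)  cross = 4·4 − 7·29.5 = -190.5000; (r_i+r_j)·cross = 11·-190.5000 = -2095.5000
edge 1: (7,4)→(12.5,9)  cross = 7·9 − 12.5·4 = 13.0000; (r_i+r_j)·cross = 19.5·13.0000 = 253.5000
edge 2: (12.5,9)→(4,29.5)  cross = 12.5·29.5 − 4·9 = 332.7500; (r_i+r_j)·cross = 16.5·332.7500 = 5490.3750
Σcross = 155.2500 → A = |Σcross|/2 = 77.6250 mm²
Σ(r_i+r_j)·cross = 3648.3750 → first moment M = |Σ|/6 = 608.0625
R_c = M/A = 608.0625/77.6250 = 7.8333 mm
θ = 67° = 1.169371 rad
V = θ·R_c·A = 1.169371·7.8333·77.6250 = 711.050 mm³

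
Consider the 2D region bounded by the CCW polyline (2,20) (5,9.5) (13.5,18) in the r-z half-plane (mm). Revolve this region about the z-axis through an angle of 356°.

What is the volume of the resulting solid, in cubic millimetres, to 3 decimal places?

Profile (r,z), 3 vertices: (2,20) (5,9.5) (13.5,18)
edge 0: (2,20)→(5,9.5)  cross = 2·9.5 − 5·20 = -81.0000; (r_i+r_j)·cross = 7·-81.0000 = -567.0000
edge 1: (5,9.5)→(13.5,18)  cross = 5·18 − 13.5·9.5 = -38.2500; (r_i+r_j)·cross = 18.5·-38.2500 = -707.6250
edge 2: (13.5,18)→(2,20)  cross = 13.5·20 − 2·18 = 234.0000; (r_i+r_j)·cross = 15.5·234.0000 = 3627.0000
Σcross = 114.7500 → A = |Σcross|/2 = 57.3750 mm²
Σ(r_i+r_j)·cross = 2352.3750 → first moment M = |Σ|/6 = 392.0625
R_c = M/A = 392.0625/57.3750 = 6.8333 mm
θ = 356° = 6.213372 rad
V = θ·R_c·A = 6.213372·6.8333·57.3750 = 2436.030 mm³

Volume = 2436.030 mm³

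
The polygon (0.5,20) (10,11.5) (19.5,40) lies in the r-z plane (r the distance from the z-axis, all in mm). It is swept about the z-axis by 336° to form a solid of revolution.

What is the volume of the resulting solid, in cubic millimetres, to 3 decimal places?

Profile (r,z), 3 vertices: (0.5,20) (10,11.5) (19.5,40)
edge 0: (0.5,20)→(10,11.5)  cross = 0.5·11.5 − 10·20 = -194.2500; (r_i+r_j)·cross = 10.5·-194.2500 = -2039.6250
edge 1: (10,11.5)→(19.5,40)  cross = 10·40 − 19.5·11.5 = 175.7500; (r_i+r_j)·cross = 29.5·175.7500 = 5184.6250
edge 2: (19.5,40)→(0.5,20)  cross = 19.5·20 − 0.5·40 = 370.0000; (r_i+r_j)·cross = 20·370.0000 = 7400.0000
Σcross = 351.5000 → A = |Σcross|/2 = 175.7500 mm²
Σ(r_i+r_j)·cross = 10545.0000 → first moment M = |Σ|/6 = 1757.5000
R_c = M/A = 1757.5000/175.7500 = 10.0000 mm
θ = 336° = 5.864306 rad
V = θ·R_c·A = 5.864306·10.0000·175.7500 = 10306.518 mm³

Volume = 10306.518 mm³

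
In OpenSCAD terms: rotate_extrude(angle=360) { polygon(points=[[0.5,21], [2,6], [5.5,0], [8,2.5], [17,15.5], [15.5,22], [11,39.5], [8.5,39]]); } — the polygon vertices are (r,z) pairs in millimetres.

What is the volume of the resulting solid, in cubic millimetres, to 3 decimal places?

Profile (r,z), 8 vertices: (0.5,21) (2,6) (5.5,0) (8,2.5) (17,15.5) (15.5,22) (11,39.5) (8.5,39)
edge 0: (0.5,21)→(2,6)  cross = 0.5·6 − 2·21 = -39.0000; (r_i+r_j)·cross = 2.5·-39.0000 = -97.5000
edge 1: (2,6)→(5.5,0)  cross = 2·0 − 5.5·6 = -33.0000; (r_i+r_j)·cross = 7.5·-33.0000 = -247.5000
edge 2: (5.5,0)→(8,2.5)  cross = 5.5·2.5 − 8·0 = 13.7500; (r_i+r_j)·cross = 13.5·13.7500 = 185.6250
edge 3: (8,2.5)→(17,15.5)  cross = 8·15.5 − 17·2.5 = 81.5000; (r_i+r_j)·cross = 25·81.5000 = 2037.5000
edge 4: (17,15.5)→(15.5,22)  cross = 17·22 − 15.5·15.5 = 133.7500; (r_i+r_j)·cross = 32.5·133.7500 = 4346.8750
edge 5: (15.5,22)→(11,39.5)  cross = 15.5·39.5 − 11·22 = 370.2500; (r_i+r_j)·cross = 26.5·370.2500 = 9811.6250
edge 6: (11,39.5)→(8.5,39)  cross = 11·39 − 8.5·39.5 = 93.2500; (r_i+r_j)·cross = 19.5·93.2500 = 1818.3750
edge 7: (8.5,39)→(0.5,21)  cross = 8.5·21 − 0.5·39 = 159.0000; (r_i+r_j)·cross = 9·159.0000 = 1431.0000
Σcross = 779.5000 → A = |Σcross|/2 = 389.7500 mm²
Σ(r_i+r_j)·cross = 19286.0000 → first moment M = |Σ|/6 = 3214.3333
R_c = M/A = 3214.3333/389.7500 = 8.2472 mm
θ = 360° = 6.283185 rad
V = θ·R_c·A = 6.283185·8.2472·389.7500 = 20196.252 mm³

Volume = 20196.252 mm³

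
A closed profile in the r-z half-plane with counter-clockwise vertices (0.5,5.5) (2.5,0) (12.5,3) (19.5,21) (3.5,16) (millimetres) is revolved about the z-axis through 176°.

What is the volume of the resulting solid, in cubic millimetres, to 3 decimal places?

Volume = 6209.986 mm³

Profile (r,z), 5 vertices: (0.5,5.5) (2.5,0) (12.5,3) (19.5,21) (3.5,16)
edge 0: (0.5,5.5)→(2.5,0)  cross = 0.5·0 − 2.5·5.5 = -13.7500; (r_i+r_j)·cross = 3·-13.7500 = -41.2500
edge 1: (2.5,0)→(12.5,3)  cross = 2.5·3 − 12.5·0 = 7.5000; (r_i+r_j)·cross = 15·7.5000 = 112.5000
edge 2: (12.5,3)→(19.5,21)  cross = 12.5·21 − 19.5·3 = 204.0000; (r_i+r_j)·cross = 32·204.0000 = 6528.0000
edge 3: (19.5,21)→(3.5,16)  cross = 19.5·16 − 3.5·21 = 238.5000; (r_i+r_j)·cross = 23·238.5000 = 5485.5000
edge 4: (3.5,16)→(0.5,5.5)  cross = 3.5·5.5 − 0.5·16 = 11.2500; (r_i+r_j)·cross = 4·11.2500 = 45.0000
Σcross = 447.5000 → A = |Σcross|/2 = 223.7500 mm²
Σ(r_i+r_j)·cross = 12129.7500 → first moment M = |Σ|/6 = 2021.6250
R_c = M/A = 2021.6250/223.7500 = 9.0352 mm
θ = 176° = 3.071779 rad
V = θ·R_c·A = 3.071779·9.0352·223.7500 = 6209.986 mm³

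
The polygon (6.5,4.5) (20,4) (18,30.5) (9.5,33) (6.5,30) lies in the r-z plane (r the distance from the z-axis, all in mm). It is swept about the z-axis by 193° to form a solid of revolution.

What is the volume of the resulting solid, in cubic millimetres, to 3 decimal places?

Volume = 14646.245 mm³

Profile (r,z), 5 vertices: (6.5,4.5) (20,4) (18,30.5) (9.5,33) (6.5,30)
edge 0: (6.5,4.5)→(20,4)  cross = 6.5·4 − 20·4.5 = -64.0000; (r_i+r_j)·cross = 26.5·-64.0000 = -1696.0000
edge 1: (20,4)→(18,30.5)  cross = 20·30.5 − 18·4 = 538.0000; (r_i+r_j)·cross = 38·538.0000 = 20444.0000
edge 2: (18,30.5)→(9.5,33)  cross = 18·33 − 9.5·30.5 = 304.2500; (r_i+r_j)·cross = 27.5·304.2500 = 8366.8750
edge 3: (9.5,33)→(6.5,30)  cross = 9.5·30 − 6.5·33 = 70.5000; (r_i+r_j)·cross = 16·70.5000 = 1128.0000
edge 4: (6.5,30)→(6.5,4.5)  cross = 6.5·4.5 − 6.5·30 = -165.7500; (r_i+r_j)·cross = 13·-165.7500 = -2154.7500
Σcross = 683.0000 → A = |Σcross|/2 = 341.5000 mm²
Σ(r_i+r_j)·cross = 26088.1250 → first moment M = |Σ|/6 = 4348.0208
R_c = M/A = 4348.0208/341.5000 = 12.7321 mm
θ = 193° = 3.368485 rad
V = θ·R_c·A = 3.368485·12.7321·341.5000 = 14646.245 mm³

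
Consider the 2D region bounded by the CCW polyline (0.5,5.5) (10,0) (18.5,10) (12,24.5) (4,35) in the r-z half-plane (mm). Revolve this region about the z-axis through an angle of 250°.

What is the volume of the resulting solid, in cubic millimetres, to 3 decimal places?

Volume = 12805.535 mm³

Profile (r,z), 5 vertices: (0.5,5.5) (10,0) (18.5,10) (12,24.5) (4,35)
edge 0: (0.5,5.5)→(10,0)  cross = 0.5·0 − 10·5.5 = -55.0000; (r_i+r_j)·cross = 10.5·-55.0000 = -577.5000
edge 1: (10,0)→(18.5,10)  cross = 10·10 − 18.5·0 = 100.0000; (r_i+r_j)·cross = 28.5·100.0000 = 2850.0000
edge 2: (18.5,10)→(12,24.5)  cross = 18.5·24.5 − 12·10 = 333.2500; (r_i+r_j)·cross = 30.5·333.2500 = 10164.1250
edge 3: (12,24.5)→(4,35)  cross = 12·35 − 4·24.5 = 322.0000; (r_i+r_j)·cross = 16·322.0000 = 5152.0000
edge 4: (4,35)→(0.5,5.5)  cross = 4·5.5 − 0.5·35 = 4.5000; (r_i+r_j)·cross = 4.5·4.5000 = 20.2500
Σcross = 704.7500 → A = |Σcross|/2 = 352.3750 mm²
Σ(r_i+r_j)·cross = 17608.8750 → first moment M = |Σ|/6 = 2934.8125
R_c = M/A = 2934.8125/352.3750 = 8.3287 mm
θ = 250° = 4.363323 rad
V = θ·R_c·A = 4.363323·8.3287·352.3750 = 12805.535 mm³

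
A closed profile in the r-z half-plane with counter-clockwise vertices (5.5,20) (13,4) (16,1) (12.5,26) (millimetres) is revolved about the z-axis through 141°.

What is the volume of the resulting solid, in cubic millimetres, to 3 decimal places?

Profile (r,z), 4 vertices: (5.5,20) (13,4) (16,1) (12.5,26)
edge 0: (5.5,20)→(13,4)  cross = 5.5·4 − 13·20 = -238.0000; (r_i+r_j)·cross = 18.5·-238.0000 = -4403.0000
edge 1: (13,4)→(16,1)  cross = 13·1 − 16·4 = -51.0000; (r_i+r_j)·cross = 29·-51.0000 = -1479.0000
edge 2: (16,1)→(12.5,26)  cross = 16·26 − 12.5·1 = 403.5000; (r_i+r_j)·cross = 28.5·403.5000 = 11499.7500
edge 3: (12.5,26)→(5.5,20)  cross = 12.5·20 − 5.5·26 = 107.0000; (r_i+r_j)·cross = 18·107.0000 = 1926.0000
Σcross = 221.5000 → A = |Σcross|/2 = 110.7500 mm²
Σ(r_i+r_j)·cross = 7543.7500 → first moment M = |Σ|/6 = 1257.2917
R_c = M/A = 1257.2917/110.7500 = 11.3525 mm
θ = 141° = 2.460914 rad
V = θ·R_c·A = 2.460914·11.3525·110.7500 = 3094.087 mm³

Volume = 3094.087 mm³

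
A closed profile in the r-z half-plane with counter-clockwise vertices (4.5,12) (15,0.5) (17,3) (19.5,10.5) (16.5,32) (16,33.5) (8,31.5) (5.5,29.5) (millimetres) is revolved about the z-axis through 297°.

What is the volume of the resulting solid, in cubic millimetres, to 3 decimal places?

Profile (r,z), 8 vertices: (4.5,12) (15,0.5) (17,3) (19.5,10.5) (16.5,32) (16,33.5) (8,31.5) (5.5,29.5)
edge 0: (4.5,12)→(15,0.5)  cross = 4.5·0.5 − 15·12 = -177.7500; (r_i+r_j)·cross = 19.5·-177.7500 = -3466.1250
edge 1: (15,0.5)→(17,3)  cross = 15·3 − 17·0.5 = 36.5000; (r_i+r_j)·cross = 32·36.5000 = 1168.0000
edge 2: (17,3)→(19.5,10.5)  cross = 17·10.5 − 19.5·3 = 120.0000; (r_i+r_j)·cross = 36.5·120.0000 = 4380.0000
edge 3: (19.5,10.5)→(16.5,32)  cross = 19.5·32 − 16.5·10.5 = 450.7500; (r_i+r_j)·cross = 36·450.7500 = 16227.0000
edge 4: (16.5,32)→(16,33.5)  cross = 16.5·33.5 − 16·32 = 40.7500; (r_i+r_j)·cross = 32.5·40.7500 = 1324.3750
edge 5: (16,33.5)→(8,31.5)  cross = 16·31.5 − 8·33.5 = 236.0000; (r_i+r_j)·cross = 24·236.0000 = 5664.0000
edge 6: (8,31.5)→(5.5,29.5)  cross = 8·29.5 − 5.5·31.5 = 62.7500; (r_i+r_j)·cross = 13.5·62.7500 = 847.1250
edge 7: (5.5,29.5)→(4.5,12)  cross = 5.5·12 − 4.5·29.5 = -66.7500; (r_i+r_j)·cross = 10·-66.7500 = -667.5000
Σcross = 702.2500 → A = |Σcross|/2 = 351.1250 mm²
Σ(r_i+r_j)·cross = 25476.8750 → first moment M = |Σ|/6 = 4246.1458
R_c = M/A = 4246.1458/351.1250 = 12.0930 mm
θ = 297° = 5.183628 rad
V = θ·R_c·A = 5.183628·12.0930·351.1250 = 22010.440 mm³

Volume = 22010.440 mm³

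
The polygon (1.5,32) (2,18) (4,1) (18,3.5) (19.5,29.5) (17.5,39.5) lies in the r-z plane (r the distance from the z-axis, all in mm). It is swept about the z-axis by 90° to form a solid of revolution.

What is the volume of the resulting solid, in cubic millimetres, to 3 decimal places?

Profile (r,z), 6 vertices: (1.5,32) (2,18) (4,1) (18,3.5) (19.5,29.5) (17.5,39.5)
edge 0: (1.5,32)→(2,18)  cross = 1.5·18 − 2·32 = -37.0000; (r_i+r_j)·cross = 3.5·-37.0000 = -129.5000
edge 1: (2,18)→(4,1)  cross = 2·1 − 4·18 = -70.0000; (r_i+r_j)·cross = 6·-70.0000 = -420.0000
edge 2: (4,1)→(18,3.5)  cross = 4·3.5 − 18·1 = -4.0000; (r_i+r_j)·cross = 22·-4.0000 = -88.0000
edge 3: (18,3.5)→(19.5,29.5)  cross = 18·29.5 − 19.5·3.5 = 462.7500; (r_i+r_j)·cross = 37.5·462.7500 = 17353.1250
edge 4: (19.5,29.5)→(17.5,39.5)  cross = 19.5·39.5 − 17.5·29.5 = 254.0000; (r_i+r_j)·cross = 37·254.0000 = 9398.0000
edge 5: (17.5,39.5)→(1.5,32)  cross = 17.5·32 − 1.5·39.5 = 500.7500; (r_i+r_j)·cross = 19·500.7500 = 9514.2500
Σcross = 1106.5000 → A = |Σcross|/2 = 553.2500 mm²
Σ(r_i+r_j)·cross = 35627.8750 → first moment M = |Σ|/6 = 5937.9792
R_c = M/A = 5937.9792/553.2500 = 10.7329 mm
θ = 90° = 1.570796 rad
V = θ·R_c·A = 1.570796·10.7329·553.2500 = 9327.356 mm³

Volume = 9327.356 mm³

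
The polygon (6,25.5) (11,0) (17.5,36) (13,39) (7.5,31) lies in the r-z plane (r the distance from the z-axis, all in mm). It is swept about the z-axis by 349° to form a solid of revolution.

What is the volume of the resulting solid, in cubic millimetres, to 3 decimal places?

Profile (r,z), 5 vertices: (6,25.5) (11,0) (17.5,36) (13,39) (7.5,31)
edge 0: (6,25.5)→(11,0)  cross = 6·0 − 11·25.5 = -280.5000; (r_i+r_j)·cross = 17·-280.5000 = -4768.5000
edge 1: (11,0)→(17.5,36)  cross = 11·36 − 17.5·0 = 396.0000; (r_i+r_j)·cross = 28.5·396.0000 = 11286.0000
edge 2: (17.5,36)→(13,39)  cross = 17.5·39 − 13·36 = 214.5000; (r_i+r_j)·cross = 30.5·214.5000 = 6542.2500
edge 3: (13,39)→(7.5,31)  cross = 13·31 − 7.5·39 = 110.5000; (r_i+r_j)·cross = 20.5·110.5000 = 2265.2500
edge 4: (7.5,31)→(6,25.5)  cross = 7.5·25.5 − 6·31 = 5.2500; (r_i+r_j)·cross = 13.5·5.2500 = 70.8750
Σcross = 445.7500 → A = |Σcross|/2 = 222.8750 mm²
Σ(r_i+r_j)·cross = 15395.8750 → first moment M = |Σ|/6 = 2565.9792
R_c = M/A = 2565.9792/222.8750 = 11.5131 mm
θ = 349° = 6.091199 rad
V = θ·R_c·A = 6.091199·11.5131·222.8750 = 15629.890 mm³

Volume = 15629.890 mm³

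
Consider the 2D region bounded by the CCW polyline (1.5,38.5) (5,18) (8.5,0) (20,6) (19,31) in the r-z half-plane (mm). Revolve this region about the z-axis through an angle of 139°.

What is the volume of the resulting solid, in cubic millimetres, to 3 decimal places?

Profile (r,z), 5 vertices: (1.5,38.5) (5,18) (8.5,0) (20,6) (19,31)
edge 0: (1.5,38.5)→(5,18)  cross = 1.5·18 − 5·38.5 = -165.5000; (r_i+r_j)·cross = 6.5·-165.5000 = -1075.7500
edge 1: (5,18)→(8.5,0)  cross = 5·0 − 8.5·18 = -153.0000; (r_i+r_j)·cross = 13.5·-153.0000 = -2065.5000
edge 2: (8.5,0)→(20,6)  cross = 8.5·6 − 20·0 = 51.0000; (r_i+r_j)·cross = 28.5·51.0000 = 1453.5000
edge 3: (20,6)→(19,31)  cross = 20·31 − 19·6 = 506.0000; (r_i+r_j)·cross = 39·506.0000 = 19734.0000
edge 4: (19,31)→(1.5,38.5)  cross = 19·38.5 − 1.5·31 = 685.0000; (r_i+r_j)·cross = 20.5·685.0000 = 14042.5000
Σcross = 923.5000 → A = |Σcross|/2 = 461.7500 mm²
Σ(r_i+r_j)·cross = 32088.7500 → first moment M = |Σ|/6 = 5348.1250
R_c = M/A = 5348.1250/461.7500 = 11.5823 mm
θ = 139° = 2.426008 rad
V = θ·R_c·A = 2.426008·11.5823·461.7500 = 12974.592 mm³

Volume = 12974.592 mm³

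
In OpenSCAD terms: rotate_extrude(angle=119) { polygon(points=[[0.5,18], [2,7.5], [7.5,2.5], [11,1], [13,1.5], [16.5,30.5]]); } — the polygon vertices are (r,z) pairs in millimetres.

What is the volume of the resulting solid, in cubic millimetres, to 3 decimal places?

Profile (r,z), 6 vertices: (0.5,18) (2,7.5) (7.5,2.5) (11,1) (13,1.5) (16.5,30.5)
edge 0: (0.5,18)→(2,7.5)  cross = 0.5·7.5 − 2·18 = -32.2500; (r_i+r_j)·cross = 2.5·-32.2500 = -80.6250
edge 1: (2,7.5)→(7.5,2.5)  cross = 2·2.5 − 7.5·7.5 = -51.2500; (r_i+r_j)·cross = 9.5·-51.2500 = -486.8750
edge 2: (7.5,2.5)→(11,1)  cross = 7.5·1 − 11·2.5 = -20.0000; (r_i+r_j)·cross = 18.5·-20.0000 = -370.0000
edge 3: (11,1)→(13,1.5)  cross = 11·1.5 − 13·1 = 3.5000; (r_i+r_j)·cross = 24·3.5000 = 84.0000
edge 4: (13,1.5)→(16.5,30.5)  cross = 13·30.5 − 16.5·1.5 = 371.7500; (r_i+r_j)·cross = 29.5·371.7500 = 10966.6250
edge 5: (16.5,30.5)→(0.5,18)  cross = 16.5·18 − 0.5·30.5 = 281.7500; (r_i+r_j)·cross = 17·281.7500 = 4789.7500
Σcross = 553.5000 → A = |Σcross|/2 = 276.7500 mm²
Σ(r_i+r_j)·cross = 14902.8750 → first moment M = |Σ|/6 = 2483.8125
R_c = M/A = 2483.8125/276.7500 = 8.9749 mm
θ = 119° = 2.076942 rad
V = θ·R_c·A = 2.076942·8.9749·276.7500 = 5158.734 mm³

Volume = 5158.734 mm³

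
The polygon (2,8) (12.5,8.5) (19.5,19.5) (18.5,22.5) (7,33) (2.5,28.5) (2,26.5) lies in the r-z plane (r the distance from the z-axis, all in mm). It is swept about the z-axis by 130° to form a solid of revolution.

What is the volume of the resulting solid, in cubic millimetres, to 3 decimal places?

Profile (r,z), 7 vertices: (2,8) (12.5,8.5) (19.5,19.5) (18.5,22.5) (7,33) (2.5,28.5) (2,26.5)
edge 0: (2,8)→(12.5,8.5)  cross = 2·8.5 − 12.5·8 = -83.0000; (r_i+r_j)·cross = 14.5·-83.0000 = -1203.5000
edge 1: (12.5,8.5)→(19.5,19.5)  cross = 12.5·19.5 − 19.5·8.5 = 78.0000; (r_i+r_j)·cross = 32·78.0000 = 2496.0000
edge 2: (19.5,19.5)→(18.5,22.5)  cross = 19.5·22.5 − 18.5·19.5 = 78.0000; (r_i+r_j)·cross = 38·78.0000 = 2964.0000
edge 3: (18.5,22.5)→(7,33)  cross = 18.5·33 − 7·22.5 = 453.0000; (r_i+r_j)·cross = 25.5·453.0000 = 11551.5000
edge 4: (7,33)→(2.5,28.5)  cross = 7·28.5 − 2.5·33 = 117.0000; (r_i+r_j)·cross = 9.5·117.0000 = 1111.5000
edge 5: (2.5,28.5)→(2,26.5)  cross = 2.5·26.5 − 2·28.5 = 9.2500; (r_i+r_j)·cross = 4.5·9.2500 = 41.6250
edge 6: (2,26.5)→(2,8)  cross = 2·8 − 2·26.5 = -37.0000; (r_i+r_j)·cross = 4·-37.0000 = -148.0000
Σcross = 615.2500 → A = |Σcross|/2 = 307.6250 mm²
Σ(r_i+r_j)·cross = 16813.1250 → first moment M = |Σ|/6 = 2802.1875
R_c = M/A = 2802.1875/307.6250 = 9.1091 mm
θ = 130° = 2.268928 rad
V = θ·R_c·A = 2.268928·9.1091·307.6250 = 6357.962 mm³

Volume = 6357.962 mm³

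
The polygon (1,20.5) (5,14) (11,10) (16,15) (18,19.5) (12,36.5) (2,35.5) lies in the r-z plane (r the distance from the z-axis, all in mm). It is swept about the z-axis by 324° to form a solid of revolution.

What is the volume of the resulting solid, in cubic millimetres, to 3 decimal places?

Volume = 16037.673 mm³

Profile (r,z), 7 vertices: (1,20.5) (5,14) (11,10) (16,15) (18,19.5) (12,36.5) (2,35.5)
edge 0: (1,20.5)→(5,14)  cross = 1·14 − 5·20.5 = -88.5000; (r_i+r_j)·cross = 6·-88.5000 = -531.0000
edge 1: (5,14)→(11,10)  cross = 5·10 − 11·14 = -104.0000; (r_i+r_j)·cross = 16·-104.0000 = -1664.0000
edge 2: (11,10)→(16,15)  cross = 11·15 − 16·10 = 5.0000; (r_i+r_j)·cross = 27·5.0000 = 135.0000
edge 3: (16,15)→(18,19.5)  cross = 16·19.5 − 18·15 = 42.0000; (r_i+r_j)·cross = 34·42.0000 = 1428.0000
edge 4: (18,19.5)→(12,36.5)  cross = 18·36.5 − 12·19.5 = 423.0000; (r_i+r_j)·cross = 30·423.0000 = 12690.0000
edge 5: (12,36.5)→(2,35.5)  cross = 12·35.5 − 2·36.5 = 353.0000; (r_i+r_j)·cross = 14·353.0000 = 4942.0000
edge 6: (2,35.5)→(1,20.5)  cross = 2·20.5 − 1·35.5 = 5.5000; (r_i+r_j)·cross = 3·5.5000 = 16.5000
Σcross = 636.0000 → A = |Σcross|/2 = 318.0000 mm²
Σ(r_i+r_j)·cross = 17016.5000 → first moment M = |Σ|/6 = 2836.0833
R_c = M/A = 2836.0833/318.0000 = 8.9185 mm
θ = 324° = 5.654867 rad
V = θ·R_c·A = 5.654867·8.9185·318.0000 = 16037.673 mm³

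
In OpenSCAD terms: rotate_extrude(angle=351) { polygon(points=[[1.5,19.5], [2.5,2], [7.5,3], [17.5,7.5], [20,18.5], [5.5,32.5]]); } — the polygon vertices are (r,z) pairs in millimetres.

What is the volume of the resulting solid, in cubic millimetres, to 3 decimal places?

Volume = 21177.182 mm³

Profile (r,z), 6 vertices: (1.5,19.5) (2.5,2) (7.5,3) (17.5,7.5) (20,18.5) (5.5,32.5)
edge 0: (1.5,19.5)→(2.5,2)  cross = 1.5·2 − 2.5·19.5 = -45.7500; (r_i+r_j)·cross = 4·-45.7500 = -183.0000
edge 1: (2.5,2)→(7.5,3)  cross = 2.5·3 − 7.5·2 = -7.5000; (r_i+r_j)·cross = 10·-7.5000 = -75.0000
edge 2: (7.5,3)→(17.5,7.5)  cross = 7.5·7.5 − 17.5·3 = 3.7500; (r_i+r_j)·cross = 25·3.7500 = 93.7500
edge 3: (17.5,7.5)→(20,18.5)  cross = 17.5·18.5 − 20·7.5 = 173.7500; (r_i+r_j)·cross = 37.5·173.7500 = 6515.6250
edge 4: (20,18.5)→(5.5,32.5)  cross = 20·32.5 − 5.5·18.5 = 548.2500; (r_i+r_j)·cross = 25.5·548.2500 = 13980.3750
edge 5: (5.5,32.5)→(1.5,19.5)  cross = 5.5·19.5 − 1.5·32.5 = 58.5000; (r_i+r_j)·cross = 7·58.5000 = 409.5000
Σcross = 731.0000 → A = |Σcross|/2 = 365.5000 mm²
Σ(r_i+r_j)·cross = 20741.2500 → first moment M = |Σ|/6 = 3456.8750
R_c = M/A = 3456.8750/365.5000 = 9.4579 mm
θ = 351° = 6.126106 rad
V = θ·R_c·A = 6.126106·9.4579·365.5000 = 21177.182 mm³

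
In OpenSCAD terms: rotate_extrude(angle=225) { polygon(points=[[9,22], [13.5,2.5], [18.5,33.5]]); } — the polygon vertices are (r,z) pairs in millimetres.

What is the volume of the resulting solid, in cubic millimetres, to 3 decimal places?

Volume = 6359.762 mm³

Profile (r,z), 3 vertices: (9,22) (13.5,2.5) (18.5,33.5)
edge 0: (9,22)→(13.5,2.5)  cross = 9·2.5 − 13.5·22 = -274.5000; (r_i+r_j)·cross = 22.5·-274.5000 = -6176.2500
edge 1: (13.5,2.5)→(18.5,33.5)  cross = 13.5·33.5 − 18.5·2.5 = 406.0000; (r_i+r_j)·cross = 32·406.0000 = 12992.0000
edge 2: (18.5,33.5)→(9,22)  cross = 18.5·22 − 9·33.5 = 105.5000; (r_i+r_j)·cross = 27.5·105.5000 = 2901.2500
Σcross = 237.0000 → A = |Σcross|/2 = 118.5000 mm²
Σ(r_i+r_j)·cross = 9717.0000 → first moment M = |Σ|/6 = 1619.5000
R_c = M/A = 1619.5000/118.5000 = 13.6667 mm
θ = 225° = 3.926991 rad
V = θ·R_c·A = 3.926991·13.6667·118.5000 = 6359.762 mm³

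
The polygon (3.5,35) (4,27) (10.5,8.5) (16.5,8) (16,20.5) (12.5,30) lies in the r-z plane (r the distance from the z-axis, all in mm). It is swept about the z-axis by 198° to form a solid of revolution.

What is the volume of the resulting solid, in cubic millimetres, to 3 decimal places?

Volume = 7517.556 mm³

Profile (r,z), 6 vertices: (3.5,35) (4,27) (10.5,8.5) (16.5,8) (16,20.5) (12.5,30)
edge 0: (3.5,35)→(4,27)  cross = 3.5·27 − 4·35 = -45.5000; (r_i+r_j)·cross = 7.5·-45.5000 = -341.2500
edge 1: (4,27)→(10.5,8.5)  cross = 4·8.5 − 10.5·27 = -249.5000; (r_i+r_j)·cross = 14.5·-249.5000 = -3617.7500
edge 2: (10.5,8.5)→(16.5,8)  cross = 10.5·8 − 16.5·8.5 = -56.2500; (r_i+r_j)·cross = 27·-56.2500 = -1518.7500
edge 3: (16.5,8)→(16,20.5)  cross = 16.5·20.5 − 16·8 = 210.2500; (r_i+r_j)·cross = 32.5·210.2500 = 6833.1250
edge 4: (16,20.5)→(12.5,30)  cross = 16·30 − 12.5·20.5 = 223.7500; (r_i+r_j)·cross = 28.5·223.7500 = 6376.8750
edge 5: (12.5,30)→(3.5,35)  cross = 12.5·35 − 3.5·30 = 332.5000; (r_i+r_j)·cross = 16·332.5000 = 5320.0000
Σcross = 415.2500 → A = |Σcross|/2 = 207.6250 mm²
Σ(r_i+r_j)·cross = 13052.2500 → first moment M = |Σ|/6 = 2175.3750
R_c = M/A = 2175.3750/207.6250 = 10.4774 mm
θ = 198° = 3.455752 rad
V = θ·R_c·A = 3.455752·10.4774·207.6250 = 7517.556 mm³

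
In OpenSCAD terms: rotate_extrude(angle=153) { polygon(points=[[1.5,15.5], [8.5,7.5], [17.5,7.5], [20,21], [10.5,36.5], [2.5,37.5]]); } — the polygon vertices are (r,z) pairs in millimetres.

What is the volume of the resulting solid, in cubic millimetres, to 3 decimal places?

Profile (r,z), 6 vertices: (1.5,15.5) (8.5,7.5) (17.5,7.5) (20,21) (10.5,36.5) (2.5,37.5)
edge 0: (1.5,15.5)→(8.5,7.5)  cross = 1.5·7.5 − 8.5·15.5 = -120.5000; (r_i+r_j)·cross = 10·-120.5000 = -1205.0000
edge 1: (8.5,7.5)→(17.5,7.5)  cross = 8.5·7.5 − 17.5·7.5 = -67.5000; (r_i+r_j)·cross = 26·-67.5000 = -1755.0000
edge 2: (17.5,7.5)→(20,21)  cross = 17.5·21 − 20·7.5 = 217.5000; (r_i+r_j)·cross = 37.5·217.5000 = 8156.2500
edge 3: (20,21)→(10.5,36.5)  cross = 20·36.5 − 10.5·21 = 509.5000; (r_i+r_j)·cross = 30.5·509.5000 = 15539.7500
edge 4: (10.5,36.5)→(2.5,37.5)  cross = 10.5·37.5 − 2.5·36.5 = 302.5000; (r_i+r_j)·cross = 13·302.5000 = 3932.5000
edge 5: (2.5,37.5)→(1.5,15.5)  cross = 2.5·15.5 − 1.5·37.5 = -17.5000; (r_i+r_j)·cross = 4·-17.5000 = -70.0000
Σcross = 824.0000 → A = |Σcross|/2 = 412.0000 mm²
Σ(r_i+r_j)·cross = 24598.5000 → first moment M = |Σ|/6 = 4099.7500
R_c = M/A = 4099.7500/412.0000 = 9.9508 mm
θ = 153° = 2.670354 rad
V = θ·R_c·A = 2.670354·9.9508·412.0000 = 10947.783 mm³

Volume = 10947.783 mm³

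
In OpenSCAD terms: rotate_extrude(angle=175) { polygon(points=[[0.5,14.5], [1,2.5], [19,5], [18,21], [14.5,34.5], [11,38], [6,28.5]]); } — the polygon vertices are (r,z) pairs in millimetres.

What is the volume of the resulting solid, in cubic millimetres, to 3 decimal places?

Profile (r,z), 7 vertices: (0.5,14.5) (1,2.5) (19,5) (18,21) (14.5,34.5) (11,38) (6,28.5)
edge 0: (0.5,14.5)→(1,2.5)  cross = 0.5·2.5 − 1·14.5 = -13.2500; (r_i+r_j)·cross = 1.5·-13.2500 = -19.8750
edge 1: (1,2.5)→(19,5)  cross = 1·5 − 19·2.5 = -42.5000; (r_i+r_j)·cross = 20·-42.5000 = -850.0000
edge 2: (19,5)→(18,21)  cross = 19·21 − 18·5 = 309.0000; (r_i+r_j)·cross = 37·309.0000 = 11433.0000
edge 3: (18,21)→(14.5,34.5)  cross = 18·34.5 − 14.5·21 = 316.5000; (r_i+r_j)·cross = 32.5·316.5000 = 10286.2500
edge 4: (14.5,34.5)→(11,38)  cross = 14.5·38 − 11·34.5 = 171.5000; (r_i+r_j)·cross = 25.5·171.5000 = 4373.2500
edge 5: (11,38)→(6,28.5)  cross = 11·28.5 − 6·38 = 85.5000; (r_i+r_j)·cross = 17·85.5000 = 1453.5000
edge 6: (6,28.5)→(0.5,14.5)  cross = 6·14.5 − 0.5·28.5 = 72.7500; (r_i+r_j)·cross = 6.5·72.7500 = 472.8750
Σcross = 899.5000 → A = |Σcross|/2 = 449.7500 mm²
Σ(r_i+r_j)·cross = 27149.0000 → first moment M = |Σ|/6 = 4524.8333
R_c = M/A = 4524.8333/449.7500 = 10.0608 mm
θ = 175° = 3.054326 rad
V = θ·R_c·A = 3.054326·10.0608·449.7500 = 13820.317 mm³

Volume = 13820.317 mm³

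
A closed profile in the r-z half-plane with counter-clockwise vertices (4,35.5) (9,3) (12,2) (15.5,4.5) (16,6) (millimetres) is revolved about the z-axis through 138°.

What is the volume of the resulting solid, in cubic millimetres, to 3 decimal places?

Profile (r,z), 5 vertices: (4,35.5) (9,3) (12,2) (15.5,4.5) (16,6)
edge 0: (4,35.5)→(9,3)  cross = 4·3 − 9·35.5 = -307.5000; (r_i+r_j)·cross = 13·-307.5000 = -3997.5000
edge 1: (9,3)→(12,2)  cross = 9·2 − 12·3 = -18.0000; (r_i+r_j)·cross = 21·-18.0000 = -378.0000
edge 2: (12,2)→(15.5,4.5)  cross = 12·4.5 − 15.5·2 = 23.0000; (r_i+r_j)·cross = 27.5·23.0000 = 632.5000
edge 3: (15.5,4.5)→(16,6)  cross = 15.5·6 − 16·4.5 = 21.0000; (r_i+r_j)·cross = 31.5·21.0000 = 661.5000
edge 4: (16,6)→(4,35.5)  cross = 16·35.5 − 4·6 = 544.0000; (r_i+r_j)·cross = 20·544.0000 = 10880.0000
Σcross = 262.5000 → A = |Σcross|/2 = 131.2500 mm²
Σ(r_i+r_j)·cross = 7798.5000 → first moment M = |Σ|/6 = 1299.7500
R_c = M/A = 1299.7500/131.2500 = 9.9029 mm
θ = 138° = 2.408554 rad
V = θ·R_c·A = 2.408554·9.9029·131.2500 = 3130.519 mm³

Volume = 3130.519 mm³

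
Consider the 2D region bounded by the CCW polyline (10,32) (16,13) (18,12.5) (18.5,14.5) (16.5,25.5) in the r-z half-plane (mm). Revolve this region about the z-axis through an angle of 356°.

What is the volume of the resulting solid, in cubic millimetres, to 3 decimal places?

Volume = 5560.839 mm³

Profile (r,z), 5 vertices: (10,32) (16,13) (18,12.5) (18.5,14.5) (16.5,25.5)
edge 0: (10,32)→(16,13)  cross = 10·13 − 16·32 = -382.0000; (r_i+r_j)·cross = 26·-382.0000 = -9932.0000
edge 1: (16,13)→(18,12.5)  cross = 16·12.5 − 18·13 = -34.0000; (r_i+r_j)·cross = 34·-34.0000 = -1156.0000
edge 2: (18,12.5)→(18.5,14.5)  cross = 18·14.5 − 18.5·12.5 = 29.7500; (r_i+r_j)·cross = 36.5·29.7500 = 1085.8750
edge 3: (18.5,14.5)→(16.5,25.5)  cross = 18.5·25.5 − 16.5·14.5 = 232.5000; (r_i+r_j)·cross = 35·232.5000 = 8137.5000
edge 4: (16.5,25.5)→(10,32)  cross = 16.5·32 − 10·25.5 = 273.0000; (r_i+r_j)·cross = 26.5·273.0000 = 7234.5000
Σcross = 119.2500 → A = |Σcross|/2 = 59.6250 mm²
Σ(r_i+r_j)·cross = 5369.8750 → first moment M = |Σ|/6 = 894.9792
R_c = M/A = 894.9792/59.6250 = 15.0101 mm
θ = 356° = 6.213372 rad
V = θ·R_c·A = 6.213372·15.0101·59.6250 = 5560.839 mm³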